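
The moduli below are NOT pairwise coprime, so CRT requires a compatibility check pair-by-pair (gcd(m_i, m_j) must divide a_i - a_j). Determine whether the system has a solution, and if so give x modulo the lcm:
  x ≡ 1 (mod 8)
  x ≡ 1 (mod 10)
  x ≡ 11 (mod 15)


Moduli 8, 10, 15 are not pairwise coprime, so CRT works modulo lcm(m_i) when all pairwise compatibility conditions hold.
Pairwise compatibility: gcd(m_i, m_j) must divide a_i - a_j for every pair.
Merge one congruence at a time:
  Start: x ≡ 1 (mod 8).
  Combine with x ≡ 1 (mod 10): gcd(8, 10) = 2; 1 - 1 = 0, which IS divisible by 2, so compatible.
    Write x = 1 + 8·t and substitute into x ≡ 1 (mod 10): 8·t ≡ 1 − 1 = 0 (mod 10).
    Divide the congruence (and modulus) by g = 2: 4·t ≡ 0 (mod 5).
    The inverse of 4 mod 5 is 4 (since 4·4 = 16 = 3·5 + 1), so t ≡ 4·0 = 0 ≡ 0 (mod 5).
    Then x = 1 + 8·0 = 1, valid modulo lcm(8, 10) = 40: x ≡ 1 (mod 40).
  Combine with x ≡ 11 (mod 15): gcd(40, 15) = 5; 11 - 1 = 10, which IS divisible by 5, so compatible.
    Write x = 1 + 40·t and substitute into x ≡ 11 (mod 15): 40·t ≡ 11 − 1 = 10 (mod 15).
    Divide the congruence (and modulus) by g = 5: 8·t ≡ 2 (mod 3).
    Reduce coefficients mod 3: 2·t ≡ 2 (mod 3).
    The inverse of 2 mod 3 is 2 (since 2·2 = 4 = 1·3 + 1), so t ≡ 2·2 = 4 ≡ 1 (mod 3).
    Then x = 1 + 40·1 = 41, valid modulo lcm(40, 15) = 120: x ≡ 41 (mod 120).
Verify: 41 mod 8 = 1, 41 mod 10 = 1, 41 mod 15 = 11.

x ≡ 41 (mod 120).


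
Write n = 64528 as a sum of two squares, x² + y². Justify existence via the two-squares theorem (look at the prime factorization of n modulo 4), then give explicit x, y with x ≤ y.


Step 1: Factor n = 64528 = 2^4 · 37 · 109.
Step 2: Check the mod-4 condition on each prime factor: 2 = 2 (special); 37 ≡ 1 (mod 4), exponent 1; 109 ≡ 1 (mod 4), exponent 1.
All primes ≡ 3 (mod 4) appear to even exponent (or don't appear), so by the two-squares theorem n IS expressible as a sum of two squares.
Step 3: Build a representation. Group n = k² · m with k = 4 and m = 37 · 109 = 4033 (a product of primes ≡ 1 (mod 4)); a representation of m scales to one of n via (k·x)² + (k·y)² = k²(x² + y²). Each prime p ≡ 1 (mod 4) is itself a sum of two squares; find a² by testing p − a² for a perfect square:
  37: 37 − 1² = 36 = 6² ⇒ 37 = 1² + 6².
  109: 109 − 1² = 108, 109 − 2² = 105, 109 − 3² = 100 = 10² ⇒ 109 = 3² + 10².
  Combine using the Brahmagupta–Fibonacci identity (a² + b²)(c² + d²) = (ac − bd)² + (ad + bc)² = (ac + bd)² + (ad − bc)²:
  37 · 109 = 4033: from (1² + 6²)(3² + 10²), take (1·3 − 6·10, 1·10 + 6·3) = (3 − 60, 10 + 18) = (-57, 28); dropping signs (only squares matter) gives (57, 28); check 57² + 28² = 3249 + 784 = 4033 ✓.
  Scale by k = 4: (4·57, 4·28) = (228, 112).
Step 4: Order so x ≤ y and verify: 112² + 228² = 12544 + 51984 = 64528 = n. ✓

n = 64528 = 112² + 228² (one valid representation with x ≤ y).


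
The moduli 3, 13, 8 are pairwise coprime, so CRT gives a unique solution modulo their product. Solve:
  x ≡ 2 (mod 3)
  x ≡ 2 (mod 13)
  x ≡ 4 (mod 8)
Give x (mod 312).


Moduli 3, 13, 8 are pairwise coprime; by CRT there is a unique solution modulo M = 3 · 13 · 8 = 312.
Solve pairwise, accumulating the modulus:
  Start with x ≡ 2 (mod 3).
  Combine with x ≡ 2 (mod 13): since gcd(3, 13) = 1, we get a unique residue mod 39.
    Write x = 2 + 3·t and substitute into x ≡ 2 (mod 13): 3·t ≡ 2 − 2 = 0 (mod 13).
    The inverse of 3 mod 13 is 9 (since 3·9 = 27 = 2·13 + 1), so t ≡ 9·0 = 0 ≡ 0 (mod 13).
    Then x = 2 + 3·0 = 2, valid modulo lcm(3, 13) = 39: x ≡ 2 (mod 39).
  Combine with x ≡ 4 (mod 8): since gcd(39, 8) = 1, we get a unique residue mod 312.
    Write x = 2 + 39·t and substitute into x ≡ 4 (mod 8): 39·t ≡ 4 − 2 = 2 (mod 8).
    Reduce coefficients mod 8: 7·t ≡ 2 (mod 8).
    The inverse of 7 mod 8 is 7 (since 7·7 = 49 = 6·8 + 1), so t ≡ 7·2 = 14 ≡ 6 (mod 8).
    Then x = 2 + 39·6 = 236, valid modulo lcm(39, 8) = 312: x ≡ 236 (mod 312).
Verify: 236 mod 3 = 2 ✓, 236 mod 13 = 2 ✓, 236 mod 8 = 4 ✓.

x ≡ 236 (mod 312).


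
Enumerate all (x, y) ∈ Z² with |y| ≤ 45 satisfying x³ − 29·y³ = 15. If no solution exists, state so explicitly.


The equation is x³ - 29y³ = 15. For fixed y, x³ = 29·y³ + 15, so a solution requires the RHS to be a perfect cube.
Strategy: iterate y from -45 to 45, compute RHS = 29·y³ + 15, and check whether it is a (positive or negative) perfect cube.
Check small values of y:
  y = 0: RHS = 15 is not a perfect cube.
  y = 1: RHS = 44 is not a perfect cube.
  y = -1: RHS = -14 is not a perfect cube.
  y = 2: RHS = 247 is not a perfect cube.
  y = -2: RHS = -217 is not a perfect cube.
  y = 3: RHS = 798 is not a perfect cube.
  y = -3: RHS = -768 is not a perfect cube.
Continuing the search up to |y| = 45 finds no solutions either.
No (x, y) in the scanned range satisfies the equation.

No integer solutions with |y| ≤ 45.


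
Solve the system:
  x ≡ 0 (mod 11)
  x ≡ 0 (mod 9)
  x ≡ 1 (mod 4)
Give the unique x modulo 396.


Moduli 11, 9, 4 are pairwise coprime; by CRT there is a unique solution modulo M = 11 · 9 · 4 = 396.
Solve pairwise, accumulating the modulus:
  Start with x ≡ 0 (mod 11).
  Combine with x ≡ 0 (mod 9): since gcd(11, 9) = 1, we get a unique residue mod 99.
    Write x = 0 + 11·t and substitute into x ≡ 0 (mod 9): 11·t ≡ 0 − 0 = 0 (mod 9).
    Reduce coefficients mod 9: 2·t ≡ 0 (mod 9).
    The inverse of 2 mod 9 is 5 (since 2·5 = 10 = 1·9 + 1), so t ≡ 5·0 = 0 ≡ 0 (mod 9).
    Then x = 0 + 11·0 = 0, valid modulo lcm(11, 9) = 99: x ≡ 0 (mod 99).
  Combine with x ≡ 1 (mod 4): since gcd(99, 4) = 1, we get a unique residue mod 396.
    Write x = 0 + 99·t and substitute into x ≡ 1 (mod 4): 99·t ≡ 1 − 0 = 1 (mod 4).
    Reduce coefficients mod 4: 3·t ≡ 1 (mod 4).
    The inverse of 3 mod 4 is 3 (since 3·3 = 9 = 2·4 + 1), so t ≡ 3·1 = 3 ≡ 3 (mod 4).
    Then x = 0 + 99·3 = 297, valid modulo lcm(99, 4) = 396: x ≡ 297 (mod 396).
Verify: 297 mod 11 = 0 ✓, 297 mod 9 = 0 ✓, 297 mod 4 = 1 ✓.

x ≡ 297 (mod 396).


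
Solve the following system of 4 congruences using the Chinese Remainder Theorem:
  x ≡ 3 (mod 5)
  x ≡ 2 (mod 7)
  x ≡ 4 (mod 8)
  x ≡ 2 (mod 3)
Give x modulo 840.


Product of moduli M = 5 · 7 · 8 · 3 = 840.
Merge one congruence at a time:
  Start: x ≡ 3 (mod 5).
  Combine with x ≡ 2 (mod 7); new modulus lcm = 35.
    Write x = 3 + 5·t and substitute into x ≡ 2 (mod 7): 5·t ≡ 2 − 3 = -1 (mod 7).
    Reduce coefficients mod 7: 5·t ≡ 6 (mod 7).
    The inverse of 5 mod 7 is 3 (since 5·3 = 15 = 2·7 + 1), so t ≡ 3·6 = 18 ≡ 4 (mod 7).
    Then x = 3 + 5·4 = 23, valid modulo lcm(5, 7) = 35: x ≡ 23 (mod 35).
  Combine with x ≡ 4 (mod 8); new modulus lcm = 280.
    Write x = 23 + 35·t and substitute into x ≡ 4 (mod 8): 35·t ≡ 4 − 23 = -19 (mod 8).
    Reduce coefficients mod 8: 3·t ≡ 5 (mod 8).
    The inverse of 3 mod 8 is 3 (since 3·3 = 9 = 1·8 + 1), so t ≡ 3·5 = 15 ≡ 7 (mod 8).
    Then x = 23 + 35·7 = 268, valid modulo lcm(35, 8) = 280: x ≡ 268 (mod 280).
  Combine with x ≡ 2 (mod 3); new modulus lcm = 840.
    Write x = 268 + 280·t and substitute into x ≡ 2 (mod 3): 280·t ≡ 2 − 268 = -266 (mod 3).
    Reduce coefficients mod 3: 1·t ≡ 1 (mod 3).
    So t ≡ 1 (mod 3).
    Then x = 268 + 280·1 = 548, valid modulo lcm(280, 3) = 840: x ≡ 548 (mod 840).
Verify against each original: 548 mod 5 = 3, 548 mod 7 = 2, 548 mod 8 = 4, 548 mod 3 = 2.

x ≡ 548 (mod 840).


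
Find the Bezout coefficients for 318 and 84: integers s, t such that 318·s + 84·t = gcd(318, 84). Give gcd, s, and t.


Euclidean algorithm on (318, 84) — divide until remainder is 0:
  318 = 3 · 84 + 66
  84 = 1 · 66 + 18
  66 = 3 · 18 + 12
  18 = 1 · 12 + 6
  12 = 2 · 6 + 0
gcd(318, 84) = 6.
Track Bezout coefficients alongside the remainders: start with r₀ = 318 = a·1 + b·0 (s = 1, t = 0) and r₁ = 84 = a·0 + b·1 (s = 0, t = 1); each new remainder r_{k+1} = r_{k-1} − q_k·r_k inherits s_{k+1} = s_{k-1} − q_k·s_k, t_{k+1} = t_{k-1} − q_k·t_k, so r_k = a·s_k + b·t_k at every step:
  q = 3: r = 66, s = 1 − 3·0 = 1, t = 0 − 3·1 = -3  (check: 318·1 + 84·(-3) = 66)
  q = 1: r = 18, s = 0 − 1·1 = -1, t = 1 − 1·(-3) = 4  (check: 318·(-1) + 84·4 = 18)
  q = 3: r = 12, s = 1 − 3·(-1) = 4, t = -3 − 3·4 = -15  (check: 318·4 + 84·(-15) = 12)
  q = 1: r = 6, s = -1 − 1·4 = -5, t = 4 − 1·(-15) = 19  (check: 318·(-5) + 84·19 = 6)
The row with r = 6 (the gcd) gives the Bezout coefficients s = -5, t = 19.
Result: 318 · (-5) + 84 · (19) = 6.

gcd(318, 84) = 6; s = -5, t = 19 (check: 318·(-5) + 84·19 = 6).


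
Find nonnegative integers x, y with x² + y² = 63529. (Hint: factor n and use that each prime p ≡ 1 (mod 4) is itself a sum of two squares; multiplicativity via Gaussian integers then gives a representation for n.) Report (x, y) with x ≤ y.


Step 1: Factor n = 63529 = 17 · 37 · 101.
Step 2: Check the mod-4 condition on each prime factor: 17 ≡ 1 (mod 4), exponent 1; 37 ≡ 1 (mod 4), exponent 1; 101 ≡ 1 (mod 4), exponent 1.
All primes ≡ 3 (mod 4) appear to even exponent (or don't appear), so by the two-squares theorem n IS expressible as a sum of two squares.
Step 3: Build a representation. Here n = 17 · 37 · 101 is a product of primes ≡ 1 (mod 4). Each prime p ≡ 1 (mod 4) is itself a sum of two squares; find a² by testing p − a² for a perfect square:
  17: 17 − 1² = 16 = 4² ⇒ 17 = 1² + 4².
  37: 37 − 1² = 36 = 6² ⇒ 37 = 1² + 6².
  101: 101 − 1² = 100 = 10² ⇒ 101 = 1² + 10².
  Combine using the Brahmagupta–Fibonacci identity (a² + b²)(c² + d²) = (ac − bd)² + (ad + bc)² = (ac + bd)² + (ad − bc)²:
  17 · 37 = 629: from (1² + 4²)(1² + 6²), take (1·1 − 4·6, 1·6 + 4·1) = (1 − 24, 6 + 4) = (-23, 10); dropping signs (only squares matter) gives (23, 10); check 23² + 10² = 529 + 100 = 629 ✓.
  629 · 101 = 63529: from (23² + 10²)(1² + 10²), take (23·1 − 10·10, 23·10 + 10·1) = (23 − 100, 230 + 10) = (-77, 240); dropping signs (only squares matter) gives (77, 240); check 77² + 240² = 5929 + 57600 = 63529 ✓.
Step 4: Order so x ≤ y and verify: 77² + 240² = 5929 + 57600 = 63529 = n. ✓

n = 63529 = 77² + 240² (one valid representation with x ≤ y).


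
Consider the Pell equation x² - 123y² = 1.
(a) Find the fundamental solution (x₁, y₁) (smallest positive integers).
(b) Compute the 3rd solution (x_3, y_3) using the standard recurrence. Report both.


Step 1: Find the fundamental solution (x₁, y₁) of x² - 123y² = 1.
  Expand √123 as a continued fraction. a₀ = ⌊√123⌋ = 11; iterate m_{k+1} = d_k·a_k − m_k, d_{k+1} = (123 − m_{k+1}²)/d_k, a_{k+1} = ⌊(a₀ + m_{k+1})/d_{k+1}⌋ (starting m₀ = 0, d₀ = 1), with convergents p_k = a_k·p_{k-1} + p_{k-2}, q_k = a_k·q_{k-1} + q_{k-2} (p₋₁ = 1, q₋₁ = 0):
  k = 0: a₀ = 11; p₀/q₀ = 11/1; p₀² − 123·q₀² = 121 − 123 = -2.
  k = 1: m = 11, d = 2, a = ⌊(11 + 11)/2⌋ = 11; p/q = (11·11 + 1)/(11·1 + 0) = 122/11; p² − 123·q² = 14884 − 14883 = 1.
  The first convergent with p² − 123·q² = 1 gives the fundamental solution (x₁, y₁) = (122, 11).
Step 2: Apply the recurrence (x_{n+1}, y_{n+1}) = (x₁x_n + 123y₁y_n, x₁y_n + y₁x_n) repeatedly.
  From (x_1, y_1) = (122, 11): x_2 = 122·122 + 123·11·11 = 29767; y_2 = 122·11 + 11·122 = 2684.
  From (x_2, y_2) = (29767, 2684): x_3 = 122·29767 + 123·11·2684 = 7263026; y_3 = 122·2684 + 11·29767 = 654885.
Step 3: Verify x_3² - 123·y_3² = 52751546676676 - 52751546676675 = 1 (should be 1). ✓

(x_1, y_1) = (122, 11); (x_3, y_3) = (7263026, 654885).


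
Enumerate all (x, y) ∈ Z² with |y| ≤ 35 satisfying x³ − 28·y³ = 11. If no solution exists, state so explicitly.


The equation is x³ - 28y³ = 11. For fixed y, x³ = 28·y³ + 11, so a solution requires the RHS to be a perfect cube.
Strategy: iterate y from -35 to 35, compute RHS = 28·y³ + 11, and check whether it is a (positive or negative) perfect cube.
Check small values of y:
  y = 0: RHS = 11 is not a perfect cube.
  y = 1: RHS = 39 is not a perfect cube.
  y = -1: RHS = -17 is not a perfect cube.
  y = 2: RHS = 235 is not a perfect cube.
  y = -2: RHS = -213 is not a perfect cube.
  y = 3: RHS = 767 is not a perfect cube.
  y = -3: RHS = -745 is not a perfect cube.
Continuing the search up to |y| = 35 finds no solutions either.
No (x, y) in the scanned range satisfies the equation.

No integer solutions with |y| ≤ 35.


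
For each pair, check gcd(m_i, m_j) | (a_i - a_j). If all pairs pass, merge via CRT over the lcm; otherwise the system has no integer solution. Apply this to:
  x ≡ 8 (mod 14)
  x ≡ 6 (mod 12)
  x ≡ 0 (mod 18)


Moduli 14, 12, 18 are not pairwise coprime, so CRT works modulo lcm(m_i) when all pairwise compatibility conditions hold.
Pairwise compatibility: gcd(m_i, m_j) must divide a_i - a_j for every pair.
Merge one congruence at a time:
  Start: x ≡ 8 (mod 14).
  Combine with x ≡ 6 (mod 12): gcd(14, 12) = 2; 6 - 8 = -2, which IS divisible by 2, so compatible.
    Write x = 8 + 14·t and substitute into x ≡ 6 (mod 12): 14·t ≡ 6 − 8 = -2 (mod 12).
    Divide the congruence (and modulus) by g = 2: 7·t ≡ -1 (mod 6).
    Reduce coefficients mod 6: 1·t ≡ 5 (mod 6).
    So t ≡ 5 (mod 6).
    Then x = 8 + 14·5 = 78, valid modulo lcm(14, 12) = 84: x ≡ 78 (mod 84).
  Combine with x ≡ 0 (mod 18): gcd(84, 18) = 6; 0 - 78 = -78, which IS divisible by 6, so compatible.
    Write x = 78 + 84·t and substitute into x ≡ 0 (mod 18): 84·t ≡ 0 − 78 = -78 (mod 18).
    Divide the congruence (and modulus) by g = 6: 14·t ≡ -13 (mod 3).
    Reduce coefficients mod 3: 2·t ≡ 2 (mod 3).
    The inverse of 2 mod 3 is 2 (since 2·2 = 4 = 1·3 + 1), so t ≡ 2·2 = 4 ≡ 1 (mod 3).
    Then x = 78 + 84·1 = 162, valid modulo lcm(84, 18) = 252: x ≡ 162 (mod 252).
Verify: 162 mod 14 = 8, 162 mod 12 = 6, 162 mod 18 = 0.

x ≡ 162 (mod 252).


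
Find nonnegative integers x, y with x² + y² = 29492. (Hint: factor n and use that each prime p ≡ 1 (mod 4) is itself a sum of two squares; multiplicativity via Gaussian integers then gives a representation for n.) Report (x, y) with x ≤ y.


Step 1: Factor n = 29492 = 2^2 · 73 · 101.
Step 2: Check the mod-4 condition on each prime factor: 2 = 2 (special); 73 ≡ 1 (mod 4), exponent 1; 101 ≡ 1 (mod 4), exponent 1.
All primes ≡ 3 (mod 4) appear to even exponent (or don't appear), so by the two-squares theorem n IS expressible as a sum of two squares.
Step 3: Build a representation. Group n = k² · m with k = 2 and m = 73 · 101 = 7373 (a product of primes ≡ 1 (mod 4)); a representation of m scales to one of n via (k·x)² + (k·y)² = k²(x² + y²). Each prime p ≡ 1 (mod 4) is itself a sum of two squares; find a² by testing p − a² for a perfect square:
  73: 73 − 1² = 72, 73 − 2² = 69, 73 − 3² = 64 = 8² ⇒ 73 = 3² + 8².
  101: 101 − 1² = 100 = 10² ⇒ 101 = 1² + 10².
  Combine using the Brahmagupta–Fibonacci identity (a² + b²)(c² + d²) = (ac − bd)² + (ad + bc)² = (ac + bd)² + (ad − bc)²:
  73 · 101 = 7373: from (3² + 8²)(1² + 10²), take (3·1 − 8·10, 3·10 + 8·1) = (3 − 80, 30 + 8) = (-77, 38); dropping signs (only squares matter) gives (77, 38); check 77² + 38² = 5929 + 1444 = 7373 ✓.
  Scale by k = 2: (2·77, 2·38) = (154, 76).
Step 4: Order so x ≤ y and verify: 76² + 154² = 5776 + 23716 = 29492 = n. ✓

n = 29492 = 76² + 154² (one valid representation with x ≤ y).


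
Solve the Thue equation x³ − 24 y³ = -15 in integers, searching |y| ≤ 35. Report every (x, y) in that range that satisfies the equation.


The equation is x³ - 24y³ = -15. For fixed y, x³ = 24·y³ − 15, so a solution requires the RHS to be a perfect cube.
Strategy: iterate y from -35 to 35, compute RHS = 24·y³ − 15, and check whether it is a (positive or negative) perfect cube.
Check small values of y:
  y = 0: RHS = -15 is not a perfect cube.
  y = 1: RHS = 9 is not a perfect cube.
  y = -1: RHS = -39 is not a perfect cube.
  y = 2: RHS = 177 is not a perfect cube.
  y = -2: RHS = -207 is not a perfect cube.
  y = 3: RHS = 633 is not a perfect cube.
  y = -3: RHS = -663 is not a perfect cube.
Continuing the search up to |y| = 35 finds no solutions either.
No (x, y) in the scanned range satisfies the equation.

No integer solutions with |y| ≤ 35.


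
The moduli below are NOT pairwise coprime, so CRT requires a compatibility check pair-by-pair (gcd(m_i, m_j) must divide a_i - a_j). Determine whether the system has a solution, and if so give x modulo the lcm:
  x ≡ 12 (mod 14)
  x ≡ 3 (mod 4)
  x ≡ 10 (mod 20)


Moduli 14, 4, 20 are not pairwise coprime, so CRT works modulo lcm(m_i) when all pairwise compatibility conditions hold.
Pairwise compatibility: gcd(m_i, m_j) must divide a_i - a_j for every pair.
Merge one congruence at a time:
  Start: x ≡ 12 (mod 14).
  Combine with x ≡ 3 (mod 4): gcd(14, 4) = 2, and 3 - 12 = -9 is NOT divisible by 2.
    ⇒ system is inconsistent (no integer solution).

No solution (the system is inconsistent).


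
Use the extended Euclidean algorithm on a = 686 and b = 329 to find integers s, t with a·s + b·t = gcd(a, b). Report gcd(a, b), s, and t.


Euclidean algorithm on (686, 329) — divide until remainder is 0:
  686 = 2 · 329 + 28
  329 = 11 · 28 + 21
  28 = 1 · 21 + 7
  21 = 3 · 7 + 0
gcd(686, 329) = 7.
Track Bezout coefficients alongside the remainders: start with r₀ = 686 = a·1 + b·0 (s = 1, t = 0) and r₁ = 329 = a·0 + b·1 (s = 0, t = 1); each new remainder r_{k+1} = r_{k-1} − q_k·r_k inherits s_{k+1} = s_{k-1} − q_k·s_k, t_{k+1} = t_{k-1} − q_k·t_k, so r_k = a·s_k + b·t_k at every step:
  q = 2: r = 28, s = 1 − 2·0 = 1, t = 0 − 2·1 = -2  (check: 686·1 + 329·(-2) = 28)
  q = 11: r = 21, s = 0 − 11·1 = -11, t = 1 − 11·(-2) = 23  (check: 686·(-11) + 329·23 = 21)
  q = 1: r = 7, s = 1 − 1·(-11) = 12, t = -2 − 1·23 = -25  (check: 686·12 + 329·(-25) = 7)
The row with r = 7 (the gcd) gives the Bezout coefficients s = 12, t = -25.
Result: 686 · (12) + 329 · (-25) = 7.

gcd(686, 329) = 7; s = 12, t = -25 (check: 686·12 + 329·(-25) = 7).


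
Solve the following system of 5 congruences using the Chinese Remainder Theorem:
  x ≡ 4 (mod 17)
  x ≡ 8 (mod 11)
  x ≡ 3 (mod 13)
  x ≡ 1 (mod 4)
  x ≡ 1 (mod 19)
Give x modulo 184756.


Product of moduli M = 17 · 11 · 13 · 4 · 19 = 184756.
Merge one congruence at a time:
  Start: x ≡ 4 (mod 17).
  Combine with x ≡ 8 (mod 11); new modulus lcm = 187.
    Write x = 4 + 17·t and substitute into x ≡ 8 (mod 11): 17·t ≡ 8 − 4 = 4 (mod 11).
    Reduce coefficients mod 11: 6·t ≡ 4 (mod 11).
    The inverse of 6 mod 11 is 2 (since 6·2 = 12 = 1·11 + 1), so t ≡ 2·4 = 8 ≡ 8 (mod 11).
    Then x = 4 + 17·8 = 140, valid modulo lcm(17, 11) = 187: x ≡ 140 (mod 187).
  Combine with x ≡ 3 (mod 13); new modulus lcm = 2431.
    Write x = 140 + 187·t and substitute into x ≡ 3 (mod 13): 187·t ≡ 3 − 140 = -137 (mod 13).
    Reduce coefficients mod 13: 5·t ≡ 6 (mod 13).
    The inverse of 5 mod 13 is 8 (since 5·8 = 40 = 3·13 + 1), so t ≡ 8·6 = 48 ≡ 9 (mod 13).
    Then x = 140 + 187·9 = 1823, valid modulo lcm(187, 13) = 2431: x ≡ 1823 (mod 2431).
  Combine with x ≡ 1 (mod 4); new modulus lcm = 9724.
    Write x = 1823 + 2431·t and substitute into x ≡ 1 (mod 4): 2431·t ≡ 1 − 1823 = -1822 (mod 4).
    Reduce coefficients mod 4: 3·t ≡ 2 (mod 4).
    The inverse of 3 mod 4 is 3 (since 3·3 = 9 = 2·4 + 1), so t ≡ 3·2 = 6 ≡ 2 (mod 4).
    Then x = 1823 + 2431·2 = 6685, valid modulo lcm(2431, 4) = 9724: x ≡ 6685 (mod 9724).
  Combine with x ≡ 1 (mod 19); new modulus lcm = 184756.
    Write x = 6685 + 9724·t and substitute into x ≡ 1 (mod 19): 9724·t ≡ 1 − 6685 = -6684 (mod 19).
    Reduce coefficients mod 19: 15·t ≡ 4 (mod 19).
    The inverse of 15 mod 19 is 14 (since 15·14 = 210 = 11·19 + 1), so t ≡ 14·4 = 56 ≡ 18 (mod 19).
    Then x = 6685 + 9724·18 = 181717, valid modulo lcm(9724, 19) = 184756: x ≡ 181717 (mod 184756).
Verify against each original: 181717 mod 17 = 4, 181717 mod 11 = 8, 181717 mod 13 = 3, 181717 mod 4 = 1, 181717 mod 19 = 1.

x ≡ 181717 (mod 184756).


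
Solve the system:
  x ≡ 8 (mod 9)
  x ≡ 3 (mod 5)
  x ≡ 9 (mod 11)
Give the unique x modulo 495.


Moduli 9, 5, 11 are pairwise coprime; by CRT there is a unique solution modulo M = 9 · 5 · 11 = 495.
Solve pairwise, accumulating the modulus:
  Start with x ≡ 8 (mod 9).
  Combine with x ≡ 3 (mod 5): since gcd(9, 5) = 1, we get a unique residue mod 45.
    Write x = 8 + 9·t and substitute into x ≡ 3 (mod 5): 9·t ≡ 3 − 8 = -5 (mod 5).
    Reduce coefficients mod 5: 4·t ≡ 0 (mod 5).
    The inverse of 4 mod 5 is 4 (since 4·4 = 16 = 3·5 + 1), so t ≡ 4·0 = 0 ≡ 0 (mod 5).
    Then x = 8 + 9·0 = 8, valid modulo lcm(9, 5) = 45: x ≡ 8 (mod 45).
  Combine with x ≡ 9 (mod 11): since gcd(45, 11) = 1, we get a unique residue mod 495.
    Write x = 8 + 45·t and substitute into x ≡ 9 (mod 11): 45·t ≡ 9 − 8 = 1 (mod 11).
    Reduce coefficients mod 11: 1·t ≡ 1 (mod 11).
    So t ≡ 1 (mod 11).
    Then x = 8 + 45·1 = 53, valid modulo lcm(45, 11) = 495: x ≡ 53 (mod 495).
Verify: 53 mod 9 = 8 ✓, 53 mod 5 = 3 ✓, 53 mod 11 = 9 ✓.

x ≡ 53 (mod 495).


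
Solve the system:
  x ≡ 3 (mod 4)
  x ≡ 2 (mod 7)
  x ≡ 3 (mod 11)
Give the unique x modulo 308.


Moduli 4, 7, 11 are pairwise coprime; by CRT there is a unique solution modulo M = 4 · 7 · 11 = 308.
Solve pairwise, accumulating the modulus:
  Start with x ≡ 3 (mod 4).
  Combine with x ≡ 2 (mod 7): since gcd(4, 7) = 1, we get a unique residue mod 28.
    Write x = 3 + 4·t and substitute into x ≡ 2 (mod 7): 4·t ≡ 2 − 3 = -1 (mod 7).
    Reduce coefficients mod 7: 4·t ≡ 6 (mod 7).
    The inverse of 4 mod 7 is 2 (since 4·2 = 8 = 1·7 + 1), so t ≡ 2·6 = 12 ≡ 5 (mod 7).
    Then x = 3 + 4·5 = 23, valid modulo lcm(4, 7) = 28: x ≡ 23 (mod 28).
  Combine with x ≡ 3 (mod 11): since gcd(28, 11) = 1, we get a unique residue mod 308.
    Write x = 23 + 28·t and substitute into x ≡ 3 (mod 11): 28·t ≡ 3 − 23 = -20 (mod 11).
    Reduce coefficients mod 11: 6·t ≡ 2 (mod 11).
    The inverse of 6 mod 11 is 2 (since 6·2 = 12 = 1·11 + 1), so t ≡ 2·2 = 4 ≡ 4 (mod 11).
    Then x = 23 + 28·4 = 135, valid modulo lcm(28, 11) = 308: x ≡ 135 (mod 308).
Verify: 135 mod 4 = 3 ✓, 135 mod 7 = 2 ✓, 135 mod 11 = 3 ✓.

x ≡ 135 (mod 308).


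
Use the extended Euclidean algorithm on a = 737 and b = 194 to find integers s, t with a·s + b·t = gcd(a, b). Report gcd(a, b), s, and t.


Euclidean algorithm on (737, 194) — divide until remainder is 0:
  737 = 3 · 194 + 155
  194 = 1 · 155 + 39
  155 = 3 · 39 + 38
  39 = 1 · 38 + 1
  38 = 38 · 1 + 0
gcd(737, 194) = 1.
Track Bezout coefficients alongside the remainders: start with r₀ = 737 = a·1 + b·0 (s = 1, t = 0) and r₁ = 194 = a·0 + b·1 (s = 0, t = 1); each new remainder r_{k+1} = r_{k-1} − q_k·r_k inherits s_{k+1} = s_{k-1} − q_k·s_k, t_{k+1} = t_{k-1} − q_k·t_k, so r_k = a·s_k + b·t_k at every step:
  q = 3: r = 155, s = 1 − 3·0 = 1, t = 0 − 3·1 = -3  (check: 737·1 + 194·(-3) = 155)
  q = 1: r = 39, s = 0 − 1·1 = -1, t = 1 − 1·(-3) = 4  (check: 737·(-1) + 194·4 = 39)
  q = 3: r = 38, s = 1 − 3·(-1) = 4, t = -3 − 3·4 = -15  (check: 737·4 + 194·(-15) = 38)
  q = 1: r = 1, s = -1 − 1·4 = -5, t = 4 − 1·(-15) = 19  (check: 737·(-5) + 194·19 = 1)
The row with r = 1 (the gcd) gives the Bezout coefficients s = -5, t = 19.
Result: 737 · (-5) + 194 · (19) = 1.

gcd(737, 194) = 1; s = -5, t = 19 (check: 737·(-5) + 194·19 = 1).


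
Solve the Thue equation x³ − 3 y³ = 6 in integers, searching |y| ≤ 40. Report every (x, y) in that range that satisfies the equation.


The equation is x³ - 3y³ = 6. For fixed y, x³ = 3·y³ + 6, so a solution requires the RHS to be a perfect cube.
Strategy: iterate y from -40 to 40, compute RHS = 3·y³ + 6, and check whether it is a (positive or negative) perfect cube.
Check small values of y:
  y = 0: RHS = 6 is not a perfect cube.
  y = 1: RHS = 9 is not a perfect cube.
  y = -1: RHS = 3 is not a perfect cube.
  y = 2: RHS = 30 is not a perfect cube.
  y = -2: RHS = -18 is not a perfect cube.
  y = 3: RHS = 87 is not a perfect cube.
  y = -3: RHS = -75 is not a perfect cube.
Continuing the search up to |y| = 40 finds no solutions either.
No (x, y) in the scanned range satisfies the equation.

No integer solutions with |y| ≤ 40.


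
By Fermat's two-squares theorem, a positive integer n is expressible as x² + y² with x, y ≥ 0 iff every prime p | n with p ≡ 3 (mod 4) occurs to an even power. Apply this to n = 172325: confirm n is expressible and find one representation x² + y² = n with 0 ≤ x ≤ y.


Step 1: Factor n = 172325 = 5^2 · 61 · 113.
Step 2: Check the mod-4 condition on each prime factor: 5 ≡ 1 (mod 4), exponent 2; 61 ≡ 1 (mod 4), exponent 1; 113 ≡ 1 (mod 4), exponent 1.
All primes ≡ 3 (mod 4) appear to even exponent (or don't appear), so by the two-squares theorem n IS expressible as a sum of two squares.
Step 3: Build a representation. Group n = k² · m with k = 5 and m = 61 · 113 = 6893 (a product of primes ≡ 1 (mod 4)); a representation of m scales to one of n via (k·x)² + (k·y)² = k²(x² + y²). Each prime p ≡ 1 (mod 4) is itself a sum of two squares; find a² by testing p − a² for a perfect square:
  61: 61 − 1² = 60, 61 − 2² = 57, 61 − 3² = 52, 61 − 4² = 45, 61 − 5² = 36 = 6² ⇒ 61 = 5² + 6².
  113: 113 − 1² = 112, 113 − 2² = 109, 113 − 3² = 104, 113 − 4² = 97, 113 − 5² = 88, 113 − 6² = 77, 113 − 7² = 64 = 8² ⇒ 113 = 7² + 8².
  Combine using the Brahmagupta–Fibonacci identity (a² + b²)(c² + d²) = (ac − bd)² + (ad + bc)² = (ac + bd)² + (ad − bc)²:
  61 · 113 = 6893: from (5² + 6²)(7² + 8²), take (5·7 − 6·8, 5·8 + 6·7) = (35 − 48, 40 + 42) = (-13, 82); dropping signs (only squares matter) gives (13, 82); check 13² + 82² = 169 + 6724 = 6893 ✓.
  Scale by k = 5: (5·13, 5·82) = (65, 410).
Step 4: Order so x ≤ y and verify: 65² + 410² = 4225 + 168100 = 172325 = n. ✓

n = 172325 = 65² + 410² (one valid representation with x ≤ y).


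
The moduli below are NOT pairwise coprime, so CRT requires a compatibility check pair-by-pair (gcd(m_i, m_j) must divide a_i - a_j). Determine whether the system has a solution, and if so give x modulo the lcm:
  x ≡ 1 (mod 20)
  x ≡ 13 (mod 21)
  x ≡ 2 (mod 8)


Moduli 20, 21, 8 are not pairwise coprime, so CRT works modulo lcm(m_i) when all pairwise compatibility conditions hold.
Pairwise compatibility: gcd(m_i, m_j) must divide a_i - a_j for every pair.
Merge one congruence at a time:
  Start: x ≡ 1 (mod 20).
  Combine with x ≡ 13 (mod 21): gcd(20, 21) = 1; 13 - 1 = 12, which IS divisible by 1, so compatible.
    Write x = 1 + 20·t and substitute into x ≡ 13 (mod 21): 20·t ≡ 13 − 1 = 12 (mod 21).
    The inverse of 20 mod 21 is 20 (since 20·20 = 400 = 19·21 + 1), so t ≡ 20·12 = 240 ≡ 9 (mod 21).
    Then x = 1 + 20·9 = 181, valid modulo lcm(20, 21) = 420: x ≡ 181 (mod 420).
  Combine with x ≡ 2 (mod 8): gcd(420, 8) = 4, and 2 - 181 = -179 is NOT divisible by 4.
    ⇒ system is inconsistent (no integer solution).

No solution (the system is inconsistent).


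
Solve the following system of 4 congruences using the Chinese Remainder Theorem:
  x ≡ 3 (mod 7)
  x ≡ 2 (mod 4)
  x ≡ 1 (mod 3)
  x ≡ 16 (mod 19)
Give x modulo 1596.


Product of moduli M = 7 · 4 · 3 · 19 = 1596.
Merge one congruence at a time:
  Start: x ≡ 3 (mod 7).
  Combine with x ≡ 2 (mod 4); new modulus lcm = 28.
    Write x = 3 + 7·t and substitute into x ≡ 2 (mod 4): 7·t ≡ 2 − 3 = -1 (mod 4).
    Reduce coefficients mod 4: 3·t ≡ 3 (mod 4).
    The inverse of 3 mod 4 is 3 (since 3·3 = 9 = 2·4 + 1), so t ≡ 3·3 = 9 ≡ 1 (mod 4).
    Then x = 3 + 7·1 = 10, valid modulo lcm(7, 4) = 28: x ≡ 10 (mod 28).
  Combine with x ≡ 1 (mod 3); new modulus lcm = 84.
    Write x = 10 + 28·t and substitute into x ≡ 1 (mod 3): 28·t ≡ 1 − 10 = -9 (mod 3).
    Reduce coefficients mod 3: 1·t ≡ 0 (mod 3).
    So t ≡ 0 (mod 3).
    Then x = 10 + 28·0 = 10, valid modulo lcm(28, 3) = 84: x ≡ 10 (mod 84).
  Combine with x ≡ 16 (mod 19); new modulus lcm = 1596.
    Write x = 10 + 84·t and substitute into x ≡ 16 (mod 19): 84·t ≡ 16 − 10 = 6 (mod 19).
    Reduce coefficients mod 19: 8·t ≡ 6 (mod 19).
    The inverse of 8 mod 19 is 12 (since 8·12 = 96 = 5·19 + 1), so t ≡ 12·6 = 72 ≡ 15 (mod 19).
    Then x = 10 + 84·15 = 1270, valid modulo lcm(84, 19) = 1596: x ≡ 1270 (mod 1596).
Verify against each original: 1270 mod 7 = 3, 1270 mod 4 = 2, 1270 mod 3 = 1, 1270 mod 19 = 16.

x ≡ 1270 (mod 1596).


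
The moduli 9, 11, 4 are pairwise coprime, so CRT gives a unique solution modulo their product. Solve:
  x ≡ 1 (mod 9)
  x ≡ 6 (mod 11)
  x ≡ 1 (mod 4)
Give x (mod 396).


Moduli 9, 11, 4 are pairwise coprime; by CRT there is a unique solution modulo M = 9 · 11 · 4 = 396.
Solve pairwise, accumulating the modulus:
  Start with x ≡ 1 (mod 9).
  Combine with x ≡ 6 (mod 11): since gcd(9, 11) = 1, we get a unique residue mod 99.
    Write x = 1 + 9·t and substitute into x ≡ 6 (mod 11): 9·t ≡ 6 − 1 = 5 (mod 11).
    The inverse of 9 mod 11 is 5 (since 9·5 = 45 = 4·11 + 1), so t ≡ 5·5 = 25 ≡ 3 (mod 11).
    Then x = 1 + 9·3 = 28, valid modulo lcm(9, 11) = 99: x ≡ 28 (mod 99).
  Combine with x ≡ 1 (mod 4): since gcd(99, 4) = 1, we get a unique residue mod 396.
    Write x = 28 + 99·t and substitute into x ≡ 1 (mod 4): 99·t ≡ 1 − 28 = -27 (mod 4).
    Reduce coefficients mod 4: 3·t ≡ 1 (mod 4).
    The inverse of 3 mod 4 is 3 (since 3·3 = 9 = 2·4 + 1), so t ≡ 3·1 = 3 ≡ 3 (mod 4).
    Then x = 28 + 99·3 = 325, valid modulo lcm(99, 4) = 396: x ≡ 325 (mod 396).
Verify: 325 mod 9 = 1 ✓, 325 mod 11 = 6 ✓, 325 mod 4 = 1 ✓.

x ≡ 325 (mod 396).


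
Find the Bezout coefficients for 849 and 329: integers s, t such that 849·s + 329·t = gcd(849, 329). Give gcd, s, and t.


Euclidean algorithm on (849, 329) — divide until remainder is 0:
  849 = 2 · 329 + 191
  329 = 1 · 191 + 138
  191 = 1 · 138 + 53
  138 = 2 · 53 + 32
  53 = 1 · 32 + 21
  32 = 1 · 21 + 11
  21 = 1 · 11 + 10
  11 = 1 · 10 + 1
  10 = 10 · 1 + 0
gcd(849, 329) = 1.
Track Bezout coefficients alongside the remainders: start with r₀ = 849 = a·1 + b·0 (s = 1, t = 0) and r₁ = 329 = a·0 + b·1 (s = 0, t = 1); each new remainder r_{k+1} = r_{k-1} − q_k·r_k inherits s_{k+1} = s_{k-1} − q_k·s_k, t_{k+1} = t_{k-1} − q_k·t_k, so r_k = a·s_k + b·t_k at every step:
  q = 2: r = 191, s = 1 − 2·0 = 1, t = 0 − 2·1 = -2  (check: 849·1 + 329·(-2) = 191)
  q = 1: r = 138, s = 0 − 1·1 = -1, t = 1 − 1·(-2) = 3  (check: 849·(-1) + 329·3 = 138)
  q = 1: r = 53, s = 1 − 1·(-1) = 2, t = -2 − 1·3 = -5  (check: 849·2 + 329·(-5) = 53)
  q = 2: r = 32, s = -1 − 2·2 = -5, t = 3 − 2·(-5) = 13  (check: 849·(-5) + 329·13 = 32)
  q = 1: r = 21, s = 2 − 1·(-5) = 7, t = -5 − 1·13 = -18  (check: 849·7 + 329·(-18) = 21)
  q = 1: r = 11, s = -5 − 1·7 = -12, t = 13 − 1·(-18) = 31  (check: 849·(-12) + 329·31 = 11)
  q = 1: r = 10, s = 7 − 1·(-12) = 19, t = -18 − 1·31 = -49  (check: 849·19 + 329·(-49) = 10)
  q = 1: r = 1, s = -12 − 1·19 = -31, t = 31 − 1·(-49) = 80  (check: 849·(-31) + 329·80 = 1)
The row with r = 1 (the gcd) gives the Bezout coefficients s = -31, t = 80.
Result: 849 · (-31) + 329 · (80) = 1.

gcd(849, 329) = 1; s = -31, t = 80 (check: 849·(-31) + 329·80 = 1).


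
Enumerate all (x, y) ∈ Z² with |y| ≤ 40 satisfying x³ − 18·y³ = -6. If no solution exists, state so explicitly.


The equation is x³ - 18y³ = -6. For fixed y, x³ = 18·y³ − 6, so a solution requires the RHS to be a perfect cube.
Strategy: iterate y from -40 to 40, compute RHS = 18·y³ − 6, and check whether it is a (positive or negative) perfect cube.
Check small values of y:
  y = 0: RHS = -6 is not a perfect cube.
  y = 1: RHS = 12 is not a perfect cube.
  y = -1: RHS = -24 is not a perfect cube.
  y = 2: RHS = 138 is not a perfect cube.
  y = -2: RHS = -150 is not a perfect cube.
  y = 3: RHS = 480 is not a perfect cube.
  y = -3: RHS = -492 is not a perfect cube.
Continuing the search up to |y| = 40 finds no solutions either.
No (x, y) in the scanned range satisfies the equation.

No integer solutions with |y| ≤ 40.


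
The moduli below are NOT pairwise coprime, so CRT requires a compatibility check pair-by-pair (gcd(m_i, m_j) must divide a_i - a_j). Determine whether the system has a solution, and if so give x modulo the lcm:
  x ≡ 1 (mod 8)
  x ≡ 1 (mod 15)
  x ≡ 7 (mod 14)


Moduli 8, 15, 14 are not pairwise coprime, so CRT works modulo lcm(m_i) when all pairwise compatibility conditions hold.
Pairwise compatibility: gcd(m_i, m_j) must divide a_i - a_j for every pair.
Merge one congruence at a time:
  Start: x ≡ 1 (mod 8).
  Combine with x ≡ 1 (mod 15): gcd(8, 15) = 1; 1 - 1 = 0, which IS divisible by 1, so compatible.
    Write x = 1 + 8·t and substitute into x ≡ 1 (mod 15): 8·t ≡ 1 − 1 = 0 (mod 15).
    The inverse of 8 mod 15 is 2 (since 8·2 = 16 = 1·15 + 1), so t ≡ 2·0 = 0 ≡ 0 (mod 15).
    Then x = 1 + 8·0 = 1, valid modulo lcm(8, 15) = 120: x ≡ 1 (mod 120).
  Combine with x ≡ 7 (mod 14): gcd(120, 14) = 2; 7 - 1 = 6, which IS divisible by 2, so compatible.
    Write x = 1 + 120·t and substitute into x ≡ 7 (mod 14): 120·t ≡ 7 − 1 = 6 (mod 14).
    Divide the congruence (and modulus) by g = 2: 60·t ≡ 3 (mod 7).
    Reduce coefficients mod 7: 4·t ≡ 3 (mod 7).
    The inverse of 4 mod 7 is 2 (since 4·2 = 8 = 1·7 + 1), so t ≡ 2·3 = 6 ≡ 6 (mod 7).
    Then x = 1 + 120·6 = 721, valid modulo lcm(120, 14) = 840: x ≡ 721 (mod 840).
Verify: 721 mod 8 = 1, 721 mod 15 = 1, 721 mod 14 = 7.

x ≡ 721 (mod 840).


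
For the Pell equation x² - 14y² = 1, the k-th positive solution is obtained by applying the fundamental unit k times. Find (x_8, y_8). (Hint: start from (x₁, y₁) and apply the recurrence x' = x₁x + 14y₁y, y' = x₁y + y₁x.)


Step 1: Find the fundamental solution (x₁, y₁) of x² - 14y² = 1.
  Expand √14 as a continued fraction. a₀ = ⌊√14⌋ = 3; iterate m_{k+1} = d_k·a_k − m_k, d_{k+1} = (14 − m_{k+1}²)/d_k, a_{k+1} = ⌊(a₀ + m_{k+1})/d_{k+1}⌋ (starting m₀ = 0, d₀ = 1), with convergents p_k = a_k·p_{k-1} + p_{k-2}, q_k = a_k·q_{k-1} + q_{k-2} (p₋₁ = 1, q₋₁ = 0):
  k = 0: a₀ = 3; p₀/q₀ = 3/1; p₀² − 14·q₀² = 9 − 14 = -5.
  k = 1: m = 3, d = 5, a = ⌊(3 + 3)/5⌋ = 1; p/q = (1·3 + 1)/(1·1 + 0) = 4/1; p² − 14·q² = 16 − 14 = 2.
  k = 2: m = 2, d = 2, a = ⌊(3 + 2)/2⌋ = 2; p/q = (2·4 + 3)/(2·1 + 1) = 11/3; p² − 14·q² = 121 − 126 = -5.
  k = 3: m = 2, d = 5, a = ⌊(3 + 2)/5⌋ = 1; p/q = (1·11 + 4)/(1·3 + 1) = 15/4; p² − 14·q² = 225 − 224 = 1.
  The first convergent with p² − 14·q² = 1 gives the fundamental solution (x₁, y₁) = (15, 4).
Step 2: Apply the recurrence (x_{n+1}, y_{n+1}) = (x₁x_n + 14y₁y_n, x₁y_n + y₁x_n) repeatedly.
  From (x_1, y_1) = (15, 4): x_2 = 15·15 + 14·4·4 = 449; y_2 = 15·4 + 4·15 = 120.
  From (x_2, y_2) = (449, 120): x_3 = 15·449 + 14·4·120 = 13455; y_3 = 15·120 + 4·449 = 3596.
  From (x_3, y_3) = (13455, 3596): x_4 = 15·13455 + 14·4·3596 = 403201; y_4 = 15·3596 + 4·13455 = 107760.
  From (x_4, y_4) = (403201, 107760): x_5 = 15·403201 + 14·4·107760 = 12082575; y_5 = 15·107760 + 4·403201 = 3229204.
  From (x_5, y_5) = (12082575, 3229204): x_6 = 15·12082575 + 14·4·3229204 = 362074049; y_6 = 15·3229204 + 4·12082575 = 96768360.
  From (x_6, y_6) = (362074049, 96768360): x_7 = 15·362074049 + 14·4·96768360 = 10850138895; y_7 = 15·96768360 + 4·362074049 = 2899821596.
  From (x_7, y_7) = (10850138895, 2899821596): x_8 = 15·10850138895 + 14·4·2899821596 = 325142092801; y_8 = 15·2899821596 + 4·10850138895 = 86897879520.
Step 3: Verify x_8² - 14·y_8² = 105717380511014096025601 - 105717380511014096025600 = 1 (should be 1). ✓

(x_1, y_1) = (15, 4); (x_8, y_8) = (325142092801, 86897879520).


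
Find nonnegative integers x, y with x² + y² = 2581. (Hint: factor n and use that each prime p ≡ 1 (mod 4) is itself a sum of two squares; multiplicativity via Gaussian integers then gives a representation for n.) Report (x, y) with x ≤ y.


Step 1: Factor n = 2581 = 29 · 89.
Step 2: Check the mod-4 condition on each prime factor: 29 ≡ 1 (mod 4), exponent 1; 89 ≡ 1 (mod 4), exponent 1.
All primes ≡ 3 (mod 4) appear to even exponent (or don't appear), so by the two-squares theorem n IS expressible as a sum of two squares.
Step 3: Build a representation. Here n = 29 · 89 is a product of primes ≡ 1 (mod 4). Each prime p ≡ 1 (mod 4) is itself a sum of two squares; find a² by testing p − a² for a perfect square:
  29: 29 − 1² = 28, 29 − 2² = 25 = 5² ⇒ 29 = 2² + 5².
  89: 89 − 1² = 88, 89 − 2² = 85, 89 − 3² = 80, 89 − 4² = 73, 89 − 5² = 64 = 8² ⇒ 89 = 5² + 8².
  Combine using the Brahmagupta–Fibonacci identity (a² + b²)(c² + d²) = (ac − bd)² + (ad + bc)² = (ac + bd)² + (ad − bc)²:
  29 · 89 = 2581: from (2² + 5²)(5² + 8²), take (2·5 − 5·8, 2·8 + 5·5) = (10 − 40, 16 + 25) = (-30, 41); dropping signs (only squares matter) gives (30, 41); check 30² + 41² = 900 + 1681 = 2581 ✓.
Step 4: Order so x ≤ y and verify: 30² + 41² = 900 + 1681 = 2581 = n. ✓

n = 2581 = 30² + 41² (one valid representation with x ≤ y).


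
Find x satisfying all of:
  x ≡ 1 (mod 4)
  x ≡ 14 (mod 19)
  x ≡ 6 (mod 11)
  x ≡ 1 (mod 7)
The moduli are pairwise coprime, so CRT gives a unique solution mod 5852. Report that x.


Product of moduli M = 4 · 19 · 11 · 7 = 5852.
Merge one congruence at a time:
  Start: x ≡ 1 (mod 4).
  Combine with x ≡ 14 (mod 19); new modulus lcm = 76.
    Write x = 1 + 4·t and substitute into x ≡ 14 (mod 19): 4·t ≡ 14 − 1 = 13 (mod 19).
    The inverse of 4 mod 19 is 5 (since 4·5 = 20 = 1·19 + 1), so t ≡ 5·13 = 65 ≡ 8 (mod 19).
    Then x = 1 + 4·8 = 33, valid modulo lcm(4, 19) = 76: x ≡ 33 (mod 76).
  Combine with x ≡ 6 (mod 11); new modulus lcm = 836.
    Write x = 33 + 76·t and substitute into x ≡ 6 (mod 11): 76·t ≡ 6 − 33 = -27 (mod 11).
    Reduce coefficients mod 11: 10·t ≡ 6 (mod 11).
    The inverse of 10 mod 11 is 10 (since 10·10 = 100 = 9·11 + 1), so t ≡ 10·6 = 60 ≡ 5 (mod 11).
    Then x = 33 + 76·5 = 413, valid modulo lcm(76, 11) = 836: x ≡ 413 (mod 836).
  Combine with x ≡ 1 (mod 7); new modulus lcm = 5852.
    Write x = 413 + 836·t and substitute into x ≡ 1 (mod 7): 836·t ≡ 1 − 413 = -412 (mod 7).
    Reduce coefficients mod 7: 3·t ≡ 1 (mod 7).
    The inverse of 3 mod 7 is 5 (since 3·5 = 15 = 2·7 + 1), so t ≡ 5·1 = 5 ≡ 5 (mod 7).
    Then x = 413 + 836·5 = 4593, valid modulo lcm(836, 7) = 5852: x ≡ 4593 (mod 5852).
Verify against each original: 4593 mod 4 = 1, 4593 mod 19 = 14, 4593 mod 11 = 6, 4593 mod 7 = 1.

x ≡ 4593 (mod 5852).


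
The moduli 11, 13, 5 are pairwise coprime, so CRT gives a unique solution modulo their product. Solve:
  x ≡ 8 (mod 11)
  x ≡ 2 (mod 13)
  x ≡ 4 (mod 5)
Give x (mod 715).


Moduli 11, 13, 5 are pairwise coprime; by CRT there is a unique solution modulo M = 11 · 13 · 5 = 715.
Solve pairwise, accumulating the modulus:
  Start with x ≡ 8 (mod 11).
  Combine with x ≡ 2 (mod 13): since gcd(11, 13) = 1, we get a unique residue mod 143.
    Write x = 8 + 11·t and substitute into x ≡ 2 (mod 13): 11·t ≡ 2 − 8 = -6 (mod 13).
    Reduce coefficients mod 13: 11·t ≡ 7 (mod 13).
    The inverse of 11 mod 13 is 6 (since 11·6 = 66 = 5·13 + 1), so t ≡ 6·7 = 42 ≡ 3 (mod 13).
    Then x = 8 + 11·3 = 41, valid modulo lcm(11, 13) = 143: x ≡ 41 (mod 143).
  Combine with x ≡ 4 (mod 5): since gcd(143, 5) = 1, we get a unique residue mod 715.
    Write x = 41 + 143·t and substitute into x ≡ 4 (mod 5): 143·t ≡ 4 − 41 = -37 (mod 5).
    Reduce coefficients mod 5: 3·t ≡ 3 (mod 5).
    The inverse of 3 mod 5 is 2 (since 3·2 = 6 = 1·5 + 1), so t ≡ 2·3 = 6 ≡ 1 (mod 5).
    Then x = 41 + 143·1 = 184, valid modulo lcm(143, 5) = 715: x ≡ 184 (mod 715).
Verify: 184 mod 11 = 8 ✓, 184 mod 13 = 2 ✓, 184 mod 5 = 4 ✓.

x ≡ 184 (mod 715).
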